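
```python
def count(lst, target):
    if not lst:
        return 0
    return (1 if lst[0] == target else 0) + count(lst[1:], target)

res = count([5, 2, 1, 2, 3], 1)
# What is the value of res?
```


count([5, 2, 1, 2, 3], 1)
lst[0]=5 != 1: 0 + count([2, 1, 2, 3], 1)
lst[0]=2 != 1: 0 + count([1, 2, 3], 1)
lst[0]=1 == 1: 1 + count([2, 3], 1)
lst[0]=2 != 1: 0 + count([3], 1)
lst[0]=3 != 1: 0 + count([], 1)
= 1


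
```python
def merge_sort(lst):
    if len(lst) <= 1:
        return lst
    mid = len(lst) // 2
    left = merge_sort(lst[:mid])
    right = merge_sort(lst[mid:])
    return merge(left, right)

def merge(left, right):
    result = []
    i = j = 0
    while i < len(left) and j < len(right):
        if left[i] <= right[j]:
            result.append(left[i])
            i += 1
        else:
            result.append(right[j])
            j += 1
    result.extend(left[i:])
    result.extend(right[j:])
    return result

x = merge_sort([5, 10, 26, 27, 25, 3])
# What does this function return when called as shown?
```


merge_sort([5, 10, 26, 27, 25, 3])
Split into [5, 10, 26] and [27, 25, 3]
Left sorted: [5, 10, 26]
Right sorted: [3, 25, 27]
Merge [5, 10, 26] and [3, 25, 27]
= [3, 5, 10, 25, 26, 27]


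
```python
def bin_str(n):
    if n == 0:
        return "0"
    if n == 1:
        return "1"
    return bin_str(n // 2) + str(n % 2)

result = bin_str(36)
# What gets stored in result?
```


bin_str(36)
= bin_str(18) + "0"
= bin_str(9) + "0" + "0"
= bin_str(4) + "1" + "0" + "0"
= bin_str(2) + "0" + "1" + "0" + "0"
= bin_str(1) + "0" + "0" + "1" + "0" + "0"
= "1" + "0" + "0" + "1" + "0" + "0"
= "100100"


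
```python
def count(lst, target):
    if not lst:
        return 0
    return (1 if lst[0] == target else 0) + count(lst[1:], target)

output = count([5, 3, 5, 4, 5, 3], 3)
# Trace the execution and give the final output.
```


count([5, 3, 5, 4, 5, 3], 3)
lst[0]=5 != 3: 0 + count([3, 5, 4, 5, 3], 3)
lst[0]=3 == 3: 1 + count([5, 4, 5, 3], 3)
lst[0]=5 != 3: 0 + count([4, 5, 3], 3)
lst[0]=4 != 3: 0 + count([5, 3], 3)
lst[0]=5 != 3: 0 + count([3], 3)
lst[0]=3 == 3: 1 + count([], 3)
= 2


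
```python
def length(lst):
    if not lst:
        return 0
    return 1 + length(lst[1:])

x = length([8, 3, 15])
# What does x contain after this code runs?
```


length([8, 3, 15])
= 1 + length([3, 15])
= 1 + 1 + length([15])
= 1 + 1 + 1 + length([])
= 1 + 1 + 1 + 0
= 3


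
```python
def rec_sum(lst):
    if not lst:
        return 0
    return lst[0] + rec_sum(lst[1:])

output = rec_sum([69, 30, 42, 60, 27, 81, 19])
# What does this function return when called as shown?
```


rec_sum([69, 30, 42, 60, 27, 81, 19])
= 69 + rec_sum([30, 42, 60, 27, 81, 19])
= 69 + 30 + rec_sum([42, 60, 27, 81, 19])
= 69 + 30 + 42 + rec_sum([60, 27, 81, 19])
= 69 + 30 + 42 + 60 + rec_sum([27, 81, 19])
= 69 + 30 + 42 + 60 + 27 + rec_sum([81, 19])
= 69 + 30 + 42 + 60 + 27 + 81 + rec_sum([19])
= 69 + 30 + 42 + 60 + 27 + 81 + 19 + rec_sum([])
= 69 + 30 + 42 + 60 + 27 + 81 + 19 + 0
= 328


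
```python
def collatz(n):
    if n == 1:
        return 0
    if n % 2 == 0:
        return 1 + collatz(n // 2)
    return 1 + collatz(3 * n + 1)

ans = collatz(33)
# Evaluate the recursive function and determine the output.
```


collatz(33)
33 is odd -> 3*33+1 = 100 -> collatz(100)
100 is even -> collatz(50)
50 is even -> collatz(25)
25 is odd -> 3*25+1 = 76 -> collatz(76)
76 is even -> collatz(38)
38 is even -> collatz(19)
19 is odd -> 3*19+1 = 58 -> collatz(58)
58 is even -> collatz(29)
29 is odd -> 3*29+1 = 88 -> collatz(88)
88 is even -> collatz(44)
44 is even -> collatz(22)
22 is even -> collatz(11)
11 is odd -> 3*11+1 = 34 -> collatz(34)
34 is even -> collatz(17)
17 is odd -> 3*17+1 = 52 -> collatz(52)
52 is even -> collatz(26)
26 is even -> collatz(13)
13 is odd -> 3*13+1 = 40 -> collatz(40)
40 is even -> collatz(20)
20 is even -> collatz(10)
10 is even -> collatz(5)
5 is odd -> 3*5+1 = 16 -> collatz(16)
16 is even -> collatz(8)
8 is even -> collatz(4)
4 is even -> collatz(2)
2 is even -> collatz(1)
Reached 1 after 26 steps
= 26


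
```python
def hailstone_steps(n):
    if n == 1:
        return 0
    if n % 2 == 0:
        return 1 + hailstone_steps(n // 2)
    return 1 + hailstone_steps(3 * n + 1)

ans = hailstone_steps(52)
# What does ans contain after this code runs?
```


hailstone_steps(52)
52 is even -> hailstone_steps(26)
26 is even -> hailstone_steps(13)
13 is odd -> 3*13+1 = 40 -> hailstone_steps(40)
40 is even -> hailstone_steps(20)
20 is even -> hailstone_steps(10)
10 is even -> hailstone_steps(5)
5 is odd -> 3*5+1 = 16 -> hailstone_steps(16)
16 is even -> hailstone_steps(8)
8 is even -> hailstone_steps(4)
4 is even -> hailstone_steps(2)
2 is even -> hailstone_steps(1)
Reached 1 after 11 steps
= 11


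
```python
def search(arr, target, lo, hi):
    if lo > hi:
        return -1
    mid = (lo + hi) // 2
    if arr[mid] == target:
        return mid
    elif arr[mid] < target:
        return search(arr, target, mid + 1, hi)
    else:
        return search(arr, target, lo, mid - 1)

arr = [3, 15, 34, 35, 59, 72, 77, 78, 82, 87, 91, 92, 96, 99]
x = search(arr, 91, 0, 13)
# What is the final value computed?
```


search(arr, 91, 0, 13)
lo=0, hi=13, mid=6, arr[mid]=77
77 < 91, search right half
lo=7, hi=13, mid=10, arr[mid]=91
arr[10] == 91, found at index 10
= 10


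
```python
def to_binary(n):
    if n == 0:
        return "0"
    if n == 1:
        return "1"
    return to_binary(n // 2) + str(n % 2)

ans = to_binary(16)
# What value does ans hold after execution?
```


to_binary(16)
= to_binary(8) + "0"
= to_binary(4) + "0" + "0"
= to_binary(2) + "0" + "0" + "0"
= to_binary(1) + "0" + "0" + "0" + "0"
= "1" + "0" + "0" + "0" + "0"
= "10000"


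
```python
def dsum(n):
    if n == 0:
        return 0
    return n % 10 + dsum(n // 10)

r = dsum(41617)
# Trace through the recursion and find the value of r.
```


dsum(41617)
= 7 + dsum(4161)
= 7 + 1 + dsum(416)
= 7 + 1 + 6 + dsum(41)
= 7 + 1 + 6 + 1 + dsum(4)
= 7 + 1 + 6 + 1 + 4 + dsum(0)
= 7 + 1 + 6 + 1 + 4 + 0
= 19


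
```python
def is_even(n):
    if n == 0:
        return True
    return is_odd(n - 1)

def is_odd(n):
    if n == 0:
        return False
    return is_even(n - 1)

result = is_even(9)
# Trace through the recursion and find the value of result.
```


is_even(9)
= is_odd(8)
= is_even(7)
= is_odd(6)
= is_even(5)
= is_odd(4)
= is_even(3)
= is_odd(2)
= is_even(1)
= is_odd(0)
n == 0: return False
= False


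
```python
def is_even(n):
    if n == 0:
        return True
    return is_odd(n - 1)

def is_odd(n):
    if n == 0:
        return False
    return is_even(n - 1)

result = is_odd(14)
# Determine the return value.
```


is_odd(14)
= is_even(13)
= is_odd(12)
= is_even(11)
= is_odd(10)
= is_even(9)
= is_odd(8)
= is_even(7)
= is_odd(6)
= is_even(5)
= is_odd(4)
= is_even(3)
= is_odd(2)
= is_even(1)
= is_odd(0)
n == 0: return False
= False


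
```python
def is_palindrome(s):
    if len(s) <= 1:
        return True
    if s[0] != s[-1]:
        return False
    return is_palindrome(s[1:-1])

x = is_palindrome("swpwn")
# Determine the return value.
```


is_palindrome("swpwn")
"swpwn": s[0]='s' != s[-1]='n' -> False
= False


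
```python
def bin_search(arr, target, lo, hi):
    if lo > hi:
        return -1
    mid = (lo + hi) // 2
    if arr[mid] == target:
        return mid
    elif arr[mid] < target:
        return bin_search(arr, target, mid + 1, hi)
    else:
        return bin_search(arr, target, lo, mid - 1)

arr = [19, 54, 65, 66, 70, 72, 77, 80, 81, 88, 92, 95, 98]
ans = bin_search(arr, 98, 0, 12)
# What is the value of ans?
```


bin_search(arr, 98, 0, 12)
lo=0, hi=12, mid=6, arr[mid]=77
77 < 98, search right half
lo=7, hi=12, mid=9, arr[mid]=88
88 < 98, search right half
lo=10, hi=12, mid=11, arr[mid]=95
95 < 98, search right half
lo=12, hi=12, mid=12, arr[mid]=98
arr[12] == 98, found at index 12
= 12


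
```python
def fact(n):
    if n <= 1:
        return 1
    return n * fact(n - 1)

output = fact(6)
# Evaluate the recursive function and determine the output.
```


fact(6)
= 6 * fact(5)
= 6 * 5 * fact(4)
= 6 * 5 * 4 * fact(3)
= 6 * 5 * 4 * 3 * fact(2)
= 6 * 5 * 4 * 3 * 2 * fact(1)
= 6 * 5 * 4 * 3 * 2 * 1
= 720


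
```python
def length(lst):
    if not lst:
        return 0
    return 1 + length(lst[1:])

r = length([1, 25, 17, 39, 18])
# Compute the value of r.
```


length([1, 25, 17, 39, 18])
= 1 + length([25, 17, 39, 18])
= 1 + 1 + length([17, 39, 18])
= 1 + 1 + 1 + length([39, 18])
= 1 + 1 + 1 + 1 + length([18])
= 1 + 1 + 1 + 1 + 1 + length([])
= 1 + 1 + 1 + 1 + 1 + 0
= 5


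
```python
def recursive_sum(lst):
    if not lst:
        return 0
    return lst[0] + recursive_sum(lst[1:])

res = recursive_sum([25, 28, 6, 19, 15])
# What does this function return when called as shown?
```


recursive_sum([25, 28, 6, 19, 15])
= 25 + recursive_sum([28, 6, 19, 15])
= 25 + 28 + recursive_sum([6, 19, 15])
= 25 + 28 + 6 + recursive_sum([19, 15])
= 25 + 28 + 6 + 19 + recursive_sum([15])
= 25 + 28 + 6 + 19 + 15 + recursive_sum([])
= 25 + 28 + 6 + 19 + 15 + 0
= 93


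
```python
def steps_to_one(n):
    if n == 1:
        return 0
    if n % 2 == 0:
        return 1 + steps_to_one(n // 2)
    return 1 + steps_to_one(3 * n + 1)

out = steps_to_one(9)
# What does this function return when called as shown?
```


steps_to_one(9)
9 is odd -> 3*9+1 = 28 -> steps_to_one(28)
28 is even -> steps_to_one(14)
14 is even -> steps_to_one(7)
7 is odd -> 3*7+1 = 22 -> steps_to_one(22)
22 is even -> steps_to_one(11)
11 is odd -> 3*11+1 = 34 -> steps_to_one(34)
34 is even -> steps_to_one(17)
17 is odd -> 3*17+1 = 52 -> steps_to_one(52)
52 is even -> steps_to_one(26)
26 is even -> steps_to_one(13)
13 is odd -> 3*13+1 = 40 -> steps_to_one(40)
40 is even -> steps_to_one(20)
20 is even -> steps_to_one(10)
10 is even -> steps_to_one(5)
5 is odd -> 3*5+1 = 16 -> steps_to_one(16)
16 is even -> steps_to_one(8)
8 is even -> steps_to_one(4)
4 is even -> steps_to_one(2)
2 is even -> steps_to_one(1)
Reached 1 after 19 steps
= 19


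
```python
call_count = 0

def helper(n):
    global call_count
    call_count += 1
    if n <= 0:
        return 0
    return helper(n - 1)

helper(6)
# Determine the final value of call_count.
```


helper(6) calls helper(5) calls ... calls helper(0)
Total calls: 6 + 1 (for base case) = 7


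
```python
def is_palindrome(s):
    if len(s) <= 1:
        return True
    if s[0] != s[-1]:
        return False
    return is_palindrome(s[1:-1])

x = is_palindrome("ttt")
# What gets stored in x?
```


is_palindrome("ttt")
"ttt": s[0]='t' == s[-1]='t' -> is_palindrome("t")
"t": len <= 1 -> True
= True


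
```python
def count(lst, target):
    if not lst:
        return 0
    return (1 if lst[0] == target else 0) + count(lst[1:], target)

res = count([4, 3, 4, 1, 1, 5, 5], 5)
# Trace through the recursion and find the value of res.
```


count([4, 3, 4, 1, 1, 5, 5], 5)
lst[0]=4 != 5: 0 + count([3, 4, 1, 1, 5, 5], 5)
lst[0]=3 != 5: 0 + count([4, 1, 1, 5, 5], 5)
lst[0]=4 != 5: 0 + count([1, 1, 5, 5], 5)
lst[0]=1 != 5: 0 + count([1, 5, 5], 5)
lst[0]=1 != 5: 0 + count([5, 5], 5)
lst[0]=5 == 5: 1 + count([5], 5)
lst[0]=5 == 5: 1 + count([], 5)
= 2


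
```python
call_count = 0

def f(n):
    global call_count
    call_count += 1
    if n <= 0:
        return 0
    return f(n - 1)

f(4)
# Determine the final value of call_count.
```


f(4) calls f(3) calls ... calls f(0)
Total calls: 4 + 1 (for base case) = 5


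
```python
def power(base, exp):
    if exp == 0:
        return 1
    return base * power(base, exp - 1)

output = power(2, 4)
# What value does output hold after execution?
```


power(2, 4)
= 2 * power(2, 3)
= 2 * 2 * power(2, 2)
= 2 * 2 * 2 * power(2, 1)
= 2 * 2 * 2 * 2 * power(2, 0)
= 2 * 2 * 2 * 2 * 1
= 16


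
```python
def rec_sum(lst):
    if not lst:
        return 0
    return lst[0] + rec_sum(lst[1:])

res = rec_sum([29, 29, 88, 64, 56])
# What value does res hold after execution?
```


rec_sum([29, 29, 88, 64, 56])
= 29 + rec_sum([29, 88, 64, 56])
= 29 + 29 + rec_sum([88, 64, 56])
= 29 + 29 + 88 + rec_sum([64, 56])
= 29 + 29 + 88 + 64 + rec_sum([56])
= 29 + 29 + 88 + 64 + 56 + rec_sum([])
= 29 + 29 + 88 + 64 + 56 + 0
= 266


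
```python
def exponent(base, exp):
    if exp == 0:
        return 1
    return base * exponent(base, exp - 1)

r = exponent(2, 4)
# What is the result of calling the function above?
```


exponent(2, 4)
= 2 * exponent(2, 3)
= 2 * 2 * exponent(2, 2)
= 2 * 2 * 2 * exponent(2, 1)
= 2 * 2 * 2 * 2 * exponent(2, 0)
= 2 * 2 * 2 * 2 * 1
= 16


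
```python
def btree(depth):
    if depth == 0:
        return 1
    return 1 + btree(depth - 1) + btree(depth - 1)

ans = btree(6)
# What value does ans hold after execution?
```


btree(6)
= 1 + btree(5) + btree(5)
= 1 + 2 * btree(5)
btree(k) = 2^(k+1) - 1
btree(0) = 1
btree(1) = 3
btree(2) = 7
btree(3) = 15
btree(4) = 31
btree(6) = 2^7 - 1 = 127


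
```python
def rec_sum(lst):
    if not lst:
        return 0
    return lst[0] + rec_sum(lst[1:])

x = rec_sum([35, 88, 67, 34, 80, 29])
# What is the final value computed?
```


rec_sum([35, 88, 67, 34, 80, 29])
= 35 + rec_sum([88, 67, 34, 80, 29])
= 35 + 88 + rec_sum([67, 34, 80, 29])
= 35 + 88 + 67 + rec_sum([34, 80, 29])
= 35 + 88 + 67 + 34 + rec_sum([80, 29])
= 35 + 88 + 67 + 34 + 80 + rec_sum([29])
= 35 + 88 + 67 + 34 + 80 + 29 + rec_sum([])
= 35 + 88 + 67 + 34 + 80 + 29 + 0
= 333


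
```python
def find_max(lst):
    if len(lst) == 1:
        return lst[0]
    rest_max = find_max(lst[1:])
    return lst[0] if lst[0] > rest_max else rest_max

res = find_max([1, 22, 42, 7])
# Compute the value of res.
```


find_max([1, 22, 42, 7])
= compare 1 with find_max([22, 42, 7])
= compare 22 with find_max([42, 7])
= compare 42 with find_max([7])
Base: find_max([7]) = 7
compare 42 with 7: max = 42
compare 22 with 42: max = 42
compare 1 with 42: max = 42
= 42


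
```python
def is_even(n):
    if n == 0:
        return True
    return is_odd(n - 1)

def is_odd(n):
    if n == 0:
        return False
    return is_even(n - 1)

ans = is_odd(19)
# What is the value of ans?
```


is_odd(19)
= is_even(18)
= is_odd(17)
= is_even(16)
= is_odd(15)
= is_even(14)
= is_odd(13)
= is_even(12)
= is_odd(11)
= is_even(10)
= is_odd(9)
= is_even(8)
= is_odd(7)
= is_even(6)
= is_odd(5)
= is_even(4)
= is_odd(3)
= is_even(2)
= is_odd(1)
= is_even(0)
n == 0: return True
= True


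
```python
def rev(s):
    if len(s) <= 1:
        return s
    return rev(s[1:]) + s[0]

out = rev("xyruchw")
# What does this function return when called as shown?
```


rev("xyruchw")
= rev("yruchw") + "x"
= rev("ruchw") + "y" + "x"
= rev("uchw") + "r" + "y" + "x"
= rev("chw") + "u" + "r" + "y" + "x"
= rev("hw") + "c" + "u" + "r" + "y" + "x"
= rev("w") + "h" + "c" + "u" + "r" + "y" + "x"
= "w" + "h" + "c" + "u" + "r" + "y" + "x"
= "whcuryx"


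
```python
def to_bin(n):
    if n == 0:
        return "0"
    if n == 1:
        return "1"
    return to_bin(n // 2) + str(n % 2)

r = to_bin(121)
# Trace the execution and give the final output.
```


to_bin(121)
= to_bin(60) + "1"
= to_bin(30) + "0" + "1"
= to_bin(15) + "0" + "0" + "1"
= to_bin(7) + "1" + "0" + "0" + "1"
= to_bin(3) + "1" + "1" + "0" + "0" + "1"
= to_bin(1) + "1" + "1" + "1" + "0" + "0" + "1"
= "1" + "1" + "1" + "1" + "0" + "0" + "1"
= "1111001"


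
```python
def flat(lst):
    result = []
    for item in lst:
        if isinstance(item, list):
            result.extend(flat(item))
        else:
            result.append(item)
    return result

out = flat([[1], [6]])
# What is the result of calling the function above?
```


flat([[1], [6]])
Processing each element:
  [1] is a list -> flat recursively -> [1]
  [6] is a list -> flat recursively -> [6]
= [1, 6]


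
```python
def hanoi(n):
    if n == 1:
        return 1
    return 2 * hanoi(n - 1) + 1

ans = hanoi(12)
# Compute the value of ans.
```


hanoi(12)
= 2 * hanoi(11) + 1
= 2 * (2 * hanoi(10) + 1) + 1
= 2 * (2 * (2 * hanoi(9) + 1) + 1) + 1
= 2 * (2 * (2 * (2 * hanoi(8) + 1) + 1) + 1) + 1
= 2 * (2 * (2 * (2 * (2 * hanoi(7) + 1) + 1) + 1) + 1) + 1
= 2 * (2 * (2 * (2 * (2 * (2 * hanoi(6) + 1) + 1) + 1) + 1) + 1) + 1
= 2 * (2 * (2 * (2 * (2 * (2 * (2 * hanoi(5) + 1) + 1) + 1) + 1) + 1) + 1) + 1
= 2 * (2 * (2 * (2 * (2 * (2 * (2 * (2 * hanoi(4) + 1) + 1) + 1) + 1) + 1) + 1) + 1) + 1
= 2 * (2 * (2 * (2 * (2 * (2 * (2 * (2 * (2 * hanoi(3) + 1) + 1) + 1) + 1) + 1) + 1) + 1) + 1) + 1
= 2 * (2 * (2 * (2 * (2 * (2 * (2 * (2 * (2 * (2 * hanoi(2) + 1) + 1) + 1) + 1) + 1) + 1) + 1) + 1) + 1) + 1
= 2 * (2 * (2 * (2 * (2 * (2 * (2 * (2 * (2 * (2 * (2 * hanoi(1) + 1) + 1) + 1) + 1) + 1) + 1) + 1) + 1) + 1) + 1) + 1
Now compute bottom-up:
hanoi(1) = 1
hanoi(2) = 2 * 1 + 1 = 3
hanoi(3) = 2 * 3 + 1 = 7
hanoi(4) = 2 * 7 + 1 = 15
hanoi(5) = 2 * 15 + 1 = 31
hanoi(6) = 2 * 31 + 1 = 63
hanoi(7) = 2 * 63 + 1 = 127
hanoi(8) = 2 * 127 + 1 = 255
hanoi(9) = 2 * 255 + 1 = 511
hanoi(10) = 2 * 511 + 1 = 1023
hanoi(11) = 2 * 1023 + 1 = 2047
hanoi(12) = 2 * 2047 + 1 = 4095
= 4095


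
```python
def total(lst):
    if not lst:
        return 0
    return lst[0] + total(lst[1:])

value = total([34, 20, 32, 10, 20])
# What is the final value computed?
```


total([34, 20, 32, 10, 20])
= 34 + total([20, 32, 10, 20])
= 34 + 20 + total([32, 10, 20])
= 34 + 20 + 32 + total([10, 20])
= 34 + 20 + 32 + 10 + total([20])
= 34 + 20 + 32 + 10 + 20 + total([])
= 34 + 20 + 32 + 10 + 20 + 0
= 116


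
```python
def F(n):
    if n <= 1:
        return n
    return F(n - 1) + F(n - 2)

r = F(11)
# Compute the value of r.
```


F(11)
= F(10) + F(9)
= (F(9) + F(8)) + F(9)
Computing bottom-up: F(0)=0, F(1)=1, F(2)=1, F(3)=2, F(4)=3, F(5)=5, F(6)=8, F(7)=13, F(8)=21, F(9)=34, F(10)=55, F(11)=89
= 89


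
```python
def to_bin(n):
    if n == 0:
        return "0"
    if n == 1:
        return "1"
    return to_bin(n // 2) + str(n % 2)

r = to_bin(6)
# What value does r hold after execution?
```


to_bin(6)
= to_bin(3) + "0"
= to_bin(1) + "1" + "0"
= "1" + "1" + "0"
= "110"


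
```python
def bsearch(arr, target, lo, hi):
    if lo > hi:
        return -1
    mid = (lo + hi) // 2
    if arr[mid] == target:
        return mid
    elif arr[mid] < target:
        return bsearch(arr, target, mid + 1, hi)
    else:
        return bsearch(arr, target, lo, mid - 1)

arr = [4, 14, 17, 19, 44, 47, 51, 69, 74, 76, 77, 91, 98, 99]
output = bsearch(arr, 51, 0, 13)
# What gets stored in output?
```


bsearch(arr, 51, 0, 13)
lo=0, hi=13, mid=6, arr[mid]=51
arr[6] == 51, found at index 6
= 6


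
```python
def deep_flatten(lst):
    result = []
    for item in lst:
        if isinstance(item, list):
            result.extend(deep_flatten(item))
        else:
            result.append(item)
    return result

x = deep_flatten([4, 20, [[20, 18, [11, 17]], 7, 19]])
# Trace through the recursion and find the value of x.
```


deep_flatten([4, 20, [[20, 18, [11, 17]], 7, 19]])
Processing each element:
  4 is not a list -> append 4
  20 is not a list -> append 20
  [[20, 18, [11, 17]], 7, 19] is a list -> deep_flatten recursively -> [20, 18, 11, 17, 7, 19]
= [4, 20, 20, 18, 11, 17, 7, 19]


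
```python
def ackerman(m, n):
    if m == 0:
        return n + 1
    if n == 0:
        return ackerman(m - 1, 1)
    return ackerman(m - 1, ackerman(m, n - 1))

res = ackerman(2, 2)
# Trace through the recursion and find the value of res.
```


ackerman(2, 2)
= ackerman(1, ackerman(2, 1))
First compute ackerman(2, 1) = 5
= ackerman(1, 5)
= 7


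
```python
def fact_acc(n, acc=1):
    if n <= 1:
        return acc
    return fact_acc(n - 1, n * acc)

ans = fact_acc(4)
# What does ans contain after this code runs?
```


fact_acc(4, 1)
= fact_acc(3, 4 * 1) = fact_acc(3, 4)
= fact_acc(2, 3 * 4) = fact_acc(2, 12)
= fact_acc(1, 2 * 12) = fact_acc(1, 24)
n <= 1, return acc = 24


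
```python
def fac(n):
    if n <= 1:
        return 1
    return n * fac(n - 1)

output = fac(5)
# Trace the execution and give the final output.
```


fac(5)
= 5 * fac(4)
= 5 * 4 * fac(3)
= 5 * 4 * 3 * fac(2)
= 5 * 4 * 3 * 2 * fac(1)
= 5 * 4 * 3 * 2 * 1
= 120


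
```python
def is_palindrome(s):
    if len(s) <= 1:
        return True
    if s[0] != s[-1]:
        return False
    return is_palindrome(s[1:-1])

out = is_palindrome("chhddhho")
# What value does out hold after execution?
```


is_palindrome("chhddhho")
"chhddhho": s[0]='c' != s[-1]='o' -> False
= False


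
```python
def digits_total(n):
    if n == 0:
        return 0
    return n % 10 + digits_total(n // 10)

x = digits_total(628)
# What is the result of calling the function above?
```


digits_total(628)
= 8 + digits_total(62)
= 8 + 2 + digits_total(6)
= 8 + 2 + 6 + digits_total(0)
= 8 + 2 + 6 + 0
= 16


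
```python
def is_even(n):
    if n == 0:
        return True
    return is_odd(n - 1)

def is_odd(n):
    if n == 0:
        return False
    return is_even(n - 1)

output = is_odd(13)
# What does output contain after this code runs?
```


is_odd(13)
= is_even(12)
= is_odd(11)
= is_even(10)
= is_odd(9)
= is_even(8)
= is_odd(7)
= is_even(6)
= is_odd(5)
= is_even(4)
= is_odd(3)
= is_even(2)
= is_odd(1)
= is_even(0)
n == 0: return True
= True


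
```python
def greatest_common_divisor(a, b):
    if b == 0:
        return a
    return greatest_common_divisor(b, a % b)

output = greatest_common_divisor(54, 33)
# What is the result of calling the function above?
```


greatest_common_divisor(54, 33)
= greatest_common_divisor(33, 54 % 33) = greatest_common_divisor(33, 21)
= greatest_common_divisor(21, 33 % 21) = greatest_common_divisor(21, 12)
= greatest_common_divisor(12, 21 % 12) = greatest_common_divisor(12, 9)
= greatest_common_divisor(9, 12 % 9) = greatest_common_divisor(9, 3)
= greatest_common_divisor(3, 9 % 3) = greatest_common_divisor(3, 0)
b == 0, return a = 3


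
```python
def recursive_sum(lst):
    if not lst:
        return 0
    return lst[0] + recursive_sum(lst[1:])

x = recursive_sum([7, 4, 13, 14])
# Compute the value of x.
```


recursive_sum([7, 4, 13, 14])
= 7 + recursive_sum([4, 13, 14])
= 7 + 4 + recursive_sum([13, 14])
= 7 + 4 + 13 + recursive_sum([14])
= 7 + 4 + 13 + 14 + recursive_sum([])
= 7 + 4 + 13 + 14 + 0
= 38


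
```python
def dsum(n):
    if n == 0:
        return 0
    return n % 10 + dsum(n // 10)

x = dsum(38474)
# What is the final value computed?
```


dsum(38474)
= 4 + dsum(3847)
= 4 + 7 + dsum(384)
= 4 + 7 + 4 + dsum(38)
= 4 + 7 + 4 + 8 + dsum(3)
= 4 + 7 + 4 + 8 + 3 + dsum(0)
= 4 + 7 + 4 + 8 + 3 + 0
= 26


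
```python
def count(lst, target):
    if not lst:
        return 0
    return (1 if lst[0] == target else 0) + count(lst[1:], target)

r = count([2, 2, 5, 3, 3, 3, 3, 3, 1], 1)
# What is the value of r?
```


count([2, 2, 5, 3, 3, 3, 3, 3, 1], 1)
lst[0]=2 != 1: 0 + count([2, 5, 3, 3, 3, 3, 3, 1], 1)
lst[0]=2 != 1: 0 + count([5, 3, 3, 3, 3, 3, 1], 1)
lst[0]=5 != 1: 0 + count([3, 3, 3, 3, 3, 1], 1)
lst[0]=3 != 1: 0 + count([3, 3, 3, 3, 1], 1)
lst[0]=3 != 1: 0 + count([3, 3, 3, 1], 1)
lst[0]=3 != 1: 0 + count([3, 3, 1], 1)
lst[0]=3 != 1: 0 + count([3, 1], 1)
lst[0]=3 != 1: 0 + count([1], 1)
lst[0]=1 == 1: 1 + count([], 1)
= 1


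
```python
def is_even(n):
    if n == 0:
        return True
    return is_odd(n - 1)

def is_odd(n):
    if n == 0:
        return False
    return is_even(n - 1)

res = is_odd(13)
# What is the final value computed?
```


is_odd(13)
= is_even(12)
= is_odd(11)
= is_even(10)
= is_odd(9)
= is_even(8)
= is_odd(7)
= is_even(6)
= is_odd(5)
= is_even(4)
= is_odd(3)
= is_even(2)
= is_odd(1)
= is_even(0)
n == 0: return True
= True


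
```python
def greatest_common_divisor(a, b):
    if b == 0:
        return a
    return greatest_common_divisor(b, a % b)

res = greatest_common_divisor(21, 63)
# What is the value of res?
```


greatest_common_divisor(21, 63)
= greatest_common_divisor(63, 21 % 63) = greatest_common_divisor(63, 21)
= greatest_common_divisor(21, 63 % 21) = greatest_common_divisor(21, 0)
b == 0, return a = 21


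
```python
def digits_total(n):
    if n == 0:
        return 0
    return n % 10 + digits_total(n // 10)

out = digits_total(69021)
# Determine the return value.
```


digits_total(69021)
= 1 + digits_total(6902)
= 1 + 2 + digits_total(690)
= 1 + 2 + 0 + digits_total(69)
= 1 + 2 + 0 + 9 + digits_total(6)
= 1 + 2 + 0 + 9 + 6 + digits_total(0)
= 1 + 2 + 0 + 9 + 6 + 0
= 18


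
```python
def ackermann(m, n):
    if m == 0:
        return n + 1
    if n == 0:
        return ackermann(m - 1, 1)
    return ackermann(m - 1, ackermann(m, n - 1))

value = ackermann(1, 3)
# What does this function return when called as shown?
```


ackermann(1, 3)
= ackermann(0, ackermann(1, 2))
First compute ackermann(1, 2) = 4
= ackermann(0, 4)
= 5


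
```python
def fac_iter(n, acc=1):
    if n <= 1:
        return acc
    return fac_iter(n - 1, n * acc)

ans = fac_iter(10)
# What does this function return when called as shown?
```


fac_iter(10, 1)
= fac_iter(9, 10 * 1) = fac_iter(9, 10)
= fac_iter(8, 9 * 10) = fac_iter(8, 90)
= fac_iter(7, 8 * 90) = fac_iter(7, 720)
= fac_iter(6, 7 * 720) = fac_iter(6, 5040)
= fac_iter(5, 6 * 5040) = fac_iter(5, 30240)
= fac_iter(4, 5 * 30240) = fac_iter(4, 151200)
= fac_iter(3, 4 * 151200) = fac_iter(3, 604800)
= fac_iter(2, 3 * 604800) = fac_iter(2, 1814400)
= fac_iter(1, 2 * 1814400) = fac_iter(1, 3628800)
n <= 1, return acc = 3628800


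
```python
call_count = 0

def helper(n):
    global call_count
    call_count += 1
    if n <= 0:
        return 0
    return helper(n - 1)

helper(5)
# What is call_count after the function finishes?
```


helper(5) calls helper(4) calls ... calls helper(0)
Total calls: 5 + 1 (for base case) = 6


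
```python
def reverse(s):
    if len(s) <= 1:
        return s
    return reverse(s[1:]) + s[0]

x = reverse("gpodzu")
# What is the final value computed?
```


reverse("gpodzu")
= reverse("podzu") + "g"
= reverse("odzu") + "p" + "g"
= reverse("dzu") + "o" + "p" + "g"
= reverse("zu") + "d" + "o" + "p" + "g"
= reverse("u") + "z" + "d" + "o" + "p" + "g"
= "u" + "z" + "d" + "o" + "p" + "g"
= "uzdopg"


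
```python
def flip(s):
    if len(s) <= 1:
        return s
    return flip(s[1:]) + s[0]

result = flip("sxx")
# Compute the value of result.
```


flip("sxx")
= flip("xx") + "s"
= flip("x") + "x" + "s"
= "x" + "x" + "s"
= "xxs"


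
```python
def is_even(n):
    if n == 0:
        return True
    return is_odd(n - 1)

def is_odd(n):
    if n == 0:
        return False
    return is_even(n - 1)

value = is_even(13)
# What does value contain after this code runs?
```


is_even(13)
= is_odd(12)
= is_even(11)
= is_odd(10)
= is_even(9)
= is_odd(8)
= is_even(7)
= is_odd(6)
= is_even(5)
= is_odd(4)
= is_even(3)
= is_odd(2)
= is_even(1)
= is_odd(0)
n == 0: return False
= False


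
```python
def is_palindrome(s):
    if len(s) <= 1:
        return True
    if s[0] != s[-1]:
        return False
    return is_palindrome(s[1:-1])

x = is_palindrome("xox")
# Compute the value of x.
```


is_palindrome("xox")
"xox": s[0]='x' == s[-1]='x' -> is_palindrome("o")
"o": len <= 1 -> True
= True


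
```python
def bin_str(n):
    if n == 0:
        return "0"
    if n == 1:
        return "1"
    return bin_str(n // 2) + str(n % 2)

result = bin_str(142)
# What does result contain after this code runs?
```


bin_str(142)
= bin_str(71) + "0"
= bin_str(35) + "1" + "0"
= bin_str(17) + "1" + "1" + "0"
= bin_str(8) + "1" + "1" + "1" + "0"
= bin_str(4) + "0" + "1" + "1" + "1" + "0"
= bin_str(2) + "0" + "0" + "1" + "1" + "1" + "0"
= bin_str(1) + "0" + "0" + "0" + "1" + "1" + "1" + "0"
= "1" + "0" + "0" + "0" + "1" + "1" + "1" + "0"
= "10001110"


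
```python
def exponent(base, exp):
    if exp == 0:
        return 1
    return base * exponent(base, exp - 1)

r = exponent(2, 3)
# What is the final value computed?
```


exponent(2, 3)
= 2 * exponent(2, 2)
= 2 * 2 * exponent(2, 1)
= 2 * 2 * 2 * exponent(2, 0)
= 2 * 2 * 2 * 1
= 8


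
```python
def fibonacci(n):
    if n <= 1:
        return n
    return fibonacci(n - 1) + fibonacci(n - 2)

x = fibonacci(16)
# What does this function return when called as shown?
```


fibonacci(16)
= fibonacci(15) + fibonacci(14)
= (fibonacci(14) + fibonacci(13)) + fibonacci(14)
Computing bottom-up: fibonacci(0)=0, fibonacci(1)=1, fibonacci(2)=1, fibonacci(3)=2, fibonacci(4)=3, fibonacci(5)=5, fibonacci(6)=8, fibonacci(7)=13, fibonacci(8)=21, fibonacci(9)=34, fibonacci(10)=55, fibonacci(11)=89, fibonacci(12)=144, fibonacci(13)=233, fibonacci(14)=377, fibonacci(15)=610, fibonacci(16)=987
= 987


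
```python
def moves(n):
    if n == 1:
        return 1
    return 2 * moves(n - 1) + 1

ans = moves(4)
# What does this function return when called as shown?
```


moves(4)
= 2 * moves(3) + 1
= 2 * (2 * moves(2) + 1) + 1
= 2 * (2 * (2 * moves(1) + 1) + 1) + 1
Now compute bottom-up:
moves(1) = 1
moves(2) = 2 * 1 + 1 = 3
moves(3) = 2 * 3 + 1 = 7
moves(4) = 2 * 7 + 1 = 15
= 15


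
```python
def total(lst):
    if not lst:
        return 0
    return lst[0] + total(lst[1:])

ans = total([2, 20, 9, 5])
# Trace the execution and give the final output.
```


total([2, 20, 9, 5])
= 2 + total([20, 9, 5])
= 2 + 20 + total([9, 5])
= 2 + 20 + 9 + total([5])
= 2 + 20 + 9 + 5 + total([])
= 2 + 20 + 9 + 5 + 0
= 36


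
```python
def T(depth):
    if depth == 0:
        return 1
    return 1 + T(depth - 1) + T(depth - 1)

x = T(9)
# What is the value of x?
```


T(9)
= 1 + T(8) + T(8)
= 1 + 2 * T(8)
T(k) = 2^(k+1) - 1
T(0) = 1
T(1) = 3
T(2) = 7
T(3) = 15
T(4) = 31
T(9) = 2^10 - 1 = 1023


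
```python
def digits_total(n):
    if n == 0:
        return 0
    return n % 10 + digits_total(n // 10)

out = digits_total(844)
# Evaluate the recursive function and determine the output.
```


digits_total(844)
= 4 + digits_total(84)
= 4 + 4 + digits_total(8)
= 4 + 4 + 8 + digits_total(0)
= 4 + 4 + 8 + 0
= 16


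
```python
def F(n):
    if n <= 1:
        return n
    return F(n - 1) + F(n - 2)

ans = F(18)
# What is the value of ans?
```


F(18)
= F(17) + F(16)
= (F(16) + F(15)) + F(16)
Computing bottom-up: F(0)=0, F(1)=1, F(2)=1, F(3)=2, F(4)=3, F(5)=5, F(6)=8, F(7)=13, F(8)=21, F(9)=34, F(10)=55, F(11)=89, F(12)=144, F(13)=233, F(14)=377, F(15)=610, F(16)=987, F(17)=1597, F(18)=2584
= 2584


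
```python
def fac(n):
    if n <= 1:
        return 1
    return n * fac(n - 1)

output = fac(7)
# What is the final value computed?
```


fac(7)
= 7 * fac(6)
= 7 * 6 * fac(5)
= 7 * 6 * 5 * fac(4)
= 7 * 6 * 5 * 4 * fac(3)
= 7 * 6 * 5 * 4 * 3 * fac(2)
= 7 * 6 * 5 * 4 * 3 * 2 * fac(1)
= 7 * 6 * 5 * 4 * 3 * 2 * 1
= 5040


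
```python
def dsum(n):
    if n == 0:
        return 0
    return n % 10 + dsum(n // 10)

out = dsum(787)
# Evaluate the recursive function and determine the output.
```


dsum(787)
= 7 + dsum(78)
= 7 + 8 + dsum(7)
= 7 + 8 + 7 + dsum(0)
= 7 + 8 + 7 + 0
= 22


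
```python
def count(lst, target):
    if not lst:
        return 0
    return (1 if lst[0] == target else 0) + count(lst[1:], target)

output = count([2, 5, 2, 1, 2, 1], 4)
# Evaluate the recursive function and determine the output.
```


count([2, 5, 2, 1, 2, 1], 4)
lst[0]=2 != 4: 0 + count([5, 2, 1, 2, 1], 4)
lst[0]=5 != 4: 0 + count([2, 1, 2, 1], 4)
lst[0]=2 != 4: 0 + count([1, 2, 1], 4)
lst[0]=1 != 4: 0 + count([2, 1], 4)
lst[0]=2 != 4: 0 + count([1], 4)
lst[0]=1 != 4: 0 + count([], 4)
= 0


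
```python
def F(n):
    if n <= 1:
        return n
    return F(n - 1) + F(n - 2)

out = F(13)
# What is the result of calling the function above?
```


F(13)
= F(12) + F(11)
= (F(11) + F(10)) + F(11)
Computing bottom-up: F(0)=0, F(1)=1, F(2)=1, F(3)=2, F(4)=3, F(5)=5, F(6)=8, F(7)=13, F(8)=21, F(9)=34, F(10)=55, F(11)=89, F(12)=144, F(13)=233
= 233


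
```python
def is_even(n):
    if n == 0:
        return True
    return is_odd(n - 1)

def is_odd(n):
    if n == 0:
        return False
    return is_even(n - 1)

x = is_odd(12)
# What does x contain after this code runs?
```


is_odd(12)
= is_even(11)
= is_odd(10)
= is_even(9)
= is_odd(8)
= is_even(7)
= is_odd(6)
= is_even(5)
= is_odd(4)
= is_even(3)
= is_odd(2)
= is_even(1)
= is_odd(0)
n == 0: return False
= False


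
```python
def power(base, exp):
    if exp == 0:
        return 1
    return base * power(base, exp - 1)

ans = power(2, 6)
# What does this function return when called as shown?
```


power(2, 6)
= 2 * power(2, 5)
= 2 * 2 * power(2, 4)
= 2 * 2 * 2 * power(2, 3)
= 2 * 2 * 2 * 2 * power(2, 2)
= 2 * 2 * 2 * 2 * 2 * power(2, 1)
= 2 * 2 * 2 * 2 * 2 * 2 * power(2, 0)
= 2 * 2 * 2 * 2 * 2 * 2 * 1
= 64


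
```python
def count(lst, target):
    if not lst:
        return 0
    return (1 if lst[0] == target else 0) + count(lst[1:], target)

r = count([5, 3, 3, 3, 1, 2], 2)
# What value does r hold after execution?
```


count([5, 3, 3, 3, 1, 2], 2)
lst[0]=5 != 2: 0 + count([3, 3, 3, 1, 2], 2)
lst[0]=3 != 2: 0 + count([3, 3, 1, 2], 2)
lst[0]=3 != 2: 0 + count([3, 1, 2], 2)
lst[0]=3 != 2: 0 + count([1, 2], 2)
lst[0]=1 != 2: 0 + count([2], 2)
lst[0]=2 == 2: 1 + count([], 2)
= 1


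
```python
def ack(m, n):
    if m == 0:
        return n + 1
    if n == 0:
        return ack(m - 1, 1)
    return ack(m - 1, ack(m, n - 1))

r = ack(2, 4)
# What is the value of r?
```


ack(2, 4)
= ack(1, ack(2, 3))
First compute ack(2, 3) = 9
= ack(1, 9)
= 11


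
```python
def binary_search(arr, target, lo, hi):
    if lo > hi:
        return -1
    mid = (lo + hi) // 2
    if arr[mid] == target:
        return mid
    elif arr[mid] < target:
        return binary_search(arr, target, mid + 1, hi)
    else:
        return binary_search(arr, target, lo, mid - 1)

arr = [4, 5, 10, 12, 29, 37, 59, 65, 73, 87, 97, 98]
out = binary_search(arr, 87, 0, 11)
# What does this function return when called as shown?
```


binary_search(arr, 87, 0, 11)
lo=0, hi=11, mid=5, arr[mid]=37
37 < 87, search right half
lo=6, hi=11, mid=8, arr[mid]=73
73 < 87, search right half
lo=9, hi=11, mid=10, arr[mid]=97
97 > 87, search left half
lo=9, hi=9, mid=9, arr[mid]=87
arr[9] == 87, found at index 9
= 9


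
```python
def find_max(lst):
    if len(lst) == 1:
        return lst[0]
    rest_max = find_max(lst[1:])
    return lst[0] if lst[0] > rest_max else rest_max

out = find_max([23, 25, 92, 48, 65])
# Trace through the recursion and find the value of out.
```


find_max([23, 25, 92, 48, 65])
= compare 23 with find_max([25, 92, 48, 65])
= compare 25 with find_max([92, 48, 65])
= compare 92 with find_max([48, 65])
= compare 48 with find_max([65])
Base: find_max([65]) = 65
compare 48 with 65: max = 65
compare 92 with 65: max = 92
compare 25 with 92: max = 92
compare 23 with 92: max = 92
= 92


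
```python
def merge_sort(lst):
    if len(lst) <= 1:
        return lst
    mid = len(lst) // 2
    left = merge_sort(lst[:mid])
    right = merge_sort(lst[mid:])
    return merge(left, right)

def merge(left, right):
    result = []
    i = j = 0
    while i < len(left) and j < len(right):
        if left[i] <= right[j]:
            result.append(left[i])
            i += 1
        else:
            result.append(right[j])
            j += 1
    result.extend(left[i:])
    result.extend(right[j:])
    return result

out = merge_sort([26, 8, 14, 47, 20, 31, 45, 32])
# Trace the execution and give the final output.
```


merge_sort([26, 8, 14, 47, 20, 31, 45, 32])
Split into [26, 8, 14, 47] and [20, 31, 45, 32]
Left sorted: [8, 14, 26, 47]
Right sorted: [20, 31, 32, 45]
Merge [8, 14, 26, 47] and [20, 31, 32, 45]
= [8, 14, 20, 26, 31, 32, 45, 47]


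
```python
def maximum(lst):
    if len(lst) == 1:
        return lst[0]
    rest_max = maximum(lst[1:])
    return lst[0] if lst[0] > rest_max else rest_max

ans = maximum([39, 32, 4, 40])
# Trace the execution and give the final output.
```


maximum([39, 32, 4, 40])
= compare 39 with maximum([32, 4, 40])
= compare 32 with maximum([4, 40])
= compare 4 with maximum([40])
Base: maximum([40]) = 40
compare 4 with 40: max = 40
compare 32 with 40: max = 40
compare 39 with 40: max = 40
= 40


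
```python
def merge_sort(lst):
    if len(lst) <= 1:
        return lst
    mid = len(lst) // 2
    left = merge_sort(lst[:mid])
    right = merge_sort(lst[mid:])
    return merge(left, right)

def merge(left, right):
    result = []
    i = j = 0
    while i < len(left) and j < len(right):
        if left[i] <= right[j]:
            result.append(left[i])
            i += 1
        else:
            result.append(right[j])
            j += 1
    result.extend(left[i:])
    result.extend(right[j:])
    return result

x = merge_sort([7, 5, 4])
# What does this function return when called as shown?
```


merge_sort([7, 5, 4])
Split into [7] and [5, 4]
Left sorted: [7]
Right sorted: [4, 5]
Merge [7] and [4, 5]
= [4, 5, 7]


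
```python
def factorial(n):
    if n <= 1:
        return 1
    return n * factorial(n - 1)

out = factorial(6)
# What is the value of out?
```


factorial(6)
= 6 * factorial(5)
= 6 * 5 * factorial(4)
= 6 * 5 * 4 * factorial(3)
= 6 * 5 * 4 * 3 * factorial(2)
= 6 * 5 * 4 * 3 * 2 * factorial(1)
= 6 * 5 * 4 * 3 * 2 * 1
= 720


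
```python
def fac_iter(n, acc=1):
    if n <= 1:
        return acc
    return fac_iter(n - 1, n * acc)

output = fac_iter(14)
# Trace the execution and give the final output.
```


fac_iter(14, 1)
= fac_iter(13, 14 * 1) = fac_iter(13, 14)
= fac_iter(12, 13 * 14) = fac_iter(12, 182)
= fac_iter(11, 12 * 182) = fac_iter(11, 2184)
= fac_iter(10, 11 * 2184) = fac_iter(10, 24024)
= fac_iter(9, 10 * 24024) = fac_iter(9, 240240)
= fac_iter(8, 9 * 240240) = fac_iter(8, 2162160)
= fac_iter(7, 8 * 2162160) = fac_iter(7, 17297280)
= fac_iter(6, 7 * 17297280) = fac_iter(6, 121080960)
= fac_iter(5, 6 * 121080960) = fac_iter(5, 726485760)
= fac_iter(4, 5 * 726485760) = fac_iter(4, 3632428800)
= fac_iter(3, 4 * 3632428800) = fac_iter(3, 14529715200)
= fac_iter(2, 3 * 14529715200) = fac_iter(2, 43589145600)
= fac_iter(1, 2 * 43589145600) = fac_iter(1, 87178291200)
n <= 1, return acc = 87178291200


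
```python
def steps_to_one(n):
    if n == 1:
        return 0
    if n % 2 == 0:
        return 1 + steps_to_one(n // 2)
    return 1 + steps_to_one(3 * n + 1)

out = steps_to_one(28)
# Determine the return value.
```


steps_to_one(28)
28 is even -> steps_to_one(14)
14 is even -> steps_to_one(7)
7 is odd -> 3*7+1 = 22 -> steps_to_one(22)
22 is even -> steps_to_one(11)
11 is odd -> 3*11+1 = 34 -> steps_to_one(34)
34 is even -> steps_to_one(17)
17 is odd -> 3*17+1 = 52 -> steps_to_one(52)
52 is even -> steps_to_one(26)
26 is even -> steps_to_one(13)
13 is odd -> 3*13+1 = 40 -> steps_to_one(40)
40 is even -> steps_to_one(20)
20 is even -> steps_to_one(10)
10 is even -> steps_to_one(5)
5 is odd -> 3*5+1 = 16 -> steps_to_one(16)
16 is even -> steps_to_one(8)
8 is even -> steps_to_one(4)
4 is even -> steps_to_one(2)
2 is even -> steps_to_one(1)
Reached 1 after 18 steps
= 18


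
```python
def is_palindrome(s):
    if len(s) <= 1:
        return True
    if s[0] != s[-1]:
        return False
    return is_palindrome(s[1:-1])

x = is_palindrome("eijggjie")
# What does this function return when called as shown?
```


is_palindrome("eijggjie")
"eijggjie": s[0]='e' == s[-1]='e' -> is_palindrome("ijggji")
"ijggji": s[0]='i' == s[-1]='i' -> is_palindrome("jggj")
"jggj": s[0]='j' == s[-1]='j' -> is_palindrome("gg")
"gg": s[0]='g' == s[-1]='g' -> is_palindrome("")
"": len <= 1 -> True
= True


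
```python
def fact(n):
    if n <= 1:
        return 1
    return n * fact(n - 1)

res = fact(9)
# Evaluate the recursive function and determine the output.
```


fact(9)
= 9 * fact(8)
= 9 * 8 * fact(7)
= 9 * 8 * 7 * fact(6)
= 9 * 8 * 7 * 6 * fact(5)
= 9 * 8 * 7 * 6 * 5 * fact(4)
= 9 * 8 * 7 * 6 * 5 * 4 * fact(3)
= 9 * 8 * 7 * 6 * 5 * 4 * 3 * fact(2)
= 9 * 8 * 7 * 6 * 5 * 4 * 3 * 2 * fact(1)
= 9 * 8 * 7 * 6 * 5 * 4 * 3 * 2 * 1
= 362880


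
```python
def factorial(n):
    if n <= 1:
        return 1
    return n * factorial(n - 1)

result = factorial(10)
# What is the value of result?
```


factorial(10)
= 10 * factorial(9)
= 10 * 9 * factorial(8)
= 10 * 9 * 8 * factorial(7)
= 10 * 9 * 8 * 7 * factorial(6)
= 10 * 9 * 8 * 7 * 6 * factorial(5)
= 10 * 9 * 8 * 7 * 6 * 5 * factorial(4)
= 10 * 9 * 8 * 7 * 6 * 5 * 4 * factorial(3)
= 10 * 9 * 8 * 7 * 6 * 5 * 4 * 3 * factorial(2)
= 10 * 9 * 8 * 7 * 6 * 5 * 4 * 3 * 2 * factorial(1)
= 10 * 9 * 8 * 7 * 6 * 5 * 4 * 3 * 2 * 1
= 3628800
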